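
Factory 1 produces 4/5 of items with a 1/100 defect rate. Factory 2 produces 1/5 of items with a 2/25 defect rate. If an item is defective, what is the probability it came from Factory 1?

Using Bayes' theorem:
P(F1) = 4/5, P(D|F1) = 1/100
P(F2) = 1/5, P(D|F2) = 2/25
P(D) = P(D|F1)P(F1) + P(D|F2)P(F2)
     = \frac{3}{125}
P(F1|D) = P(D|F1)P(F1) / P(D)
= \frac{1}{3}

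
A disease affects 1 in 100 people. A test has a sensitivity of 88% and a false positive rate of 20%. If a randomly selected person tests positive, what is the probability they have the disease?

Let D = the rare event, + = positive/flagged.
P(D) = 1/100
P(+|D) = 88/100 = 22/25
P(+|D') = 20/100 = 1/5
P(+) = P(+|D)P(D) + P(+|D')P(D')
     = \frac{22}{25} × \frac{1}{100} + \frac{1}{5} × \frac{99}{100}
     = \frac{517}{2500}
P(D|+) = P(+|D)P(D)/P(+) = \frac{2}{47}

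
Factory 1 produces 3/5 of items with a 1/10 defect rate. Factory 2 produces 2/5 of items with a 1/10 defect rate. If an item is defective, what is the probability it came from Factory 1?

Using Bayes' theorem:
P(F1) = 3/5, P(D|F1) = 1/10
P(F2) = 2/5, P(D|F2) = 1/10
P(D) = P(D|F1)P(F1) + P(D|F2)P(F2)
     = \frac{1}{10}
P(F1|D) = P(D|F1)P(F1) / P(D)
= \frac{3}{5}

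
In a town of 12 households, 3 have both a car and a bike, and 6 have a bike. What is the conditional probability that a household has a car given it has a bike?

P(A ∩ B) = 3/12 = 1/4
P(B) = 6/12 = 1/2
P(A|B) = P(A ∩ B) / P(B) = (1/4) / (1/2) = 1/2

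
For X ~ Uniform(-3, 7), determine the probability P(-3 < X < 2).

P(-3 < X < 2) = ∫_{-3}^{2} f(x) dx
where f(x) = \frac{1}{10}
= \frac{1}{2}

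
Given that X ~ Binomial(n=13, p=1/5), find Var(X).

For X ~ Binomial(n=13, p=1/5):
Var(X) = \frac{52}{25}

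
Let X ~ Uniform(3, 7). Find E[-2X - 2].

For X ~ Uniform(3, 7):
E[X] = 5
E[-2X - 2] = -2 × E[X] - 2 = -12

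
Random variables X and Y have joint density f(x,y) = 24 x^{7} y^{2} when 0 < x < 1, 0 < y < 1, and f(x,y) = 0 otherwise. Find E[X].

E[X] = ∫_0^1 ∫_0^1 x × f(x,y) dy dx
= ∫_0^1 ∫_0^1 x × (24 x^{7} y^{2}) dy dx
= \frac{8}{9}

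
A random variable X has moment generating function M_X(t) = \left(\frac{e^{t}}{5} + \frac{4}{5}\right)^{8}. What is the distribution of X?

The MGF M(t) = \left(\frac{e^{t}}{5} + \frac{4}{5}\right)^{8} is the standard form for the Binomial distribution.
Comparing with the known MGF formula identifies: Binomial(n=8, p=1/5)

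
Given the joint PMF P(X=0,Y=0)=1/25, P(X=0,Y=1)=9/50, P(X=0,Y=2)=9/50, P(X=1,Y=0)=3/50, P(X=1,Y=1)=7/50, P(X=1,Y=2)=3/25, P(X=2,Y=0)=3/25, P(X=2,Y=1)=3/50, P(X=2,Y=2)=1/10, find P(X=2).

P(X=2) = P(X=2,Y=0) + P(X=2,Y=1) + P(X=2,Y=2)
= 3/25 + 3/50 + 1/10
= 7/25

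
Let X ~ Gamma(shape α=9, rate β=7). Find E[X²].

Using the identity E[X²] = Var(X) + (E[X])²:
E[X] = \frac{9}{7}
Var(X) = \frac{9}{49}
E[X²] = \frac{9}{49} + (\frac{9}{7})²
= \frac{90}{49}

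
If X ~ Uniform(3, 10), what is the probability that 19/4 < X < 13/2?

P(19/4 < X < 13/2) = ∫_{19/4}^{13/2} f(x) dx
where f(x) = \frac{1}{7}
= \frac{1}{4}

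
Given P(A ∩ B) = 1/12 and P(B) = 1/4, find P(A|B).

P(A|B) = P(A ∩ B) / P(B)
= (1/12) / (1/4)
= 1/3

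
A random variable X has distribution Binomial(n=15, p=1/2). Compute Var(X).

For X ~ Binomial(n=15, p=1/2):
Var(X) = \frac{15}{4}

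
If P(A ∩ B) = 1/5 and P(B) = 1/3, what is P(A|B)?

P(A|B) = P(A ∩ B) / P(B)
= (1/5) / (1/3)
= 3/5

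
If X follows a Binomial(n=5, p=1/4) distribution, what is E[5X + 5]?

For X ~ Binomial(n=5, p=1/4):
E[X] = \frac{5}{4}
E[5X + 5] = 5 × E[X] + 5 = \frac{45}{4}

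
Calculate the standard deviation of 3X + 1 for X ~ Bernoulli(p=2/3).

For X ~ Bernoulli(p=2/3):
Var(X) = \frac{2}{9}
SD(X) = √(Var(X)) = √(\frac{2}{9}) = \frac{\sqrt{2}}{3}
SD(3X + 1) = |3| × SD(X) = 3 × \frac{\sqrt{2}}{3} = \sqrt{2}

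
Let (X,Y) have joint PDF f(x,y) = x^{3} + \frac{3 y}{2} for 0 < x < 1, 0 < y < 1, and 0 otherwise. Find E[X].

E[X] = ∫_0^1 ∫_0^1 x × f(x,y) dy dx
= ∫_0^1 ∫_0^1 x × (x^{3} + \frac{3 y}{2}) dy dx
= \frac{23}{40}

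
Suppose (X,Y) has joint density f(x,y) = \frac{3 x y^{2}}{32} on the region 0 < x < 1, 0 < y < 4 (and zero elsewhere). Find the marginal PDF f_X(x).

f_X(x) = ∫_0^4 f(x,y) dy
= ∫_0^4 \frac{3 x y^{2}}{32} dy
= 2 x for 0 < x < 1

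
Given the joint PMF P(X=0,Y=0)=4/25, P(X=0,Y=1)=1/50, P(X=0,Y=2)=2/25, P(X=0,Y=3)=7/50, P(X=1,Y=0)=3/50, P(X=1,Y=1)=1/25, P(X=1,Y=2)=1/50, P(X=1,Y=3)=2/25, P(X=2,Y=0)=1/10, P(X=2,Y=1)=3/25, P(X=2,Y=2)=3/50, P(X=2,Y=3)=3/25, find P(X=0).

P(X=0) = P(X=0,Y=0) + P(X=0,Y=1) + P(X=0,Y=2) + P(X=0,Y=3)
= 4/25 + 1/50 + 2/25 + 7/50
= 2/5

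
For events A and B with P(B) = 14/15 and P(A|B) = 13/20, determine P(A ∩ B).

By definition, P(A|B) = P(A ∩ B) / P(B)
So P(A ∩ B) = P(A|B) × P(B)
= 13/20 × 14/15
= 91/150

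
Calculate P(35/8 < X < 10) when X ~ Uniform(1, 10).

P(35/8 < X < 10) = ∫_{35/8}^{10} f(x) dx
where f(x) = \frac{1}{9}
= \frac{5}{8}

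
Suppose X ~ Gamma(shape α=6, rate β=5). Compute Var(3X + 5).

For X ~ Gamma(shape α=6, rate β=5):
Var(X) = \frac{6}{25}
Var(3X + 5) = (3)² × Var(X) = 9 × \frac{6}{25} = \frac{54}{25}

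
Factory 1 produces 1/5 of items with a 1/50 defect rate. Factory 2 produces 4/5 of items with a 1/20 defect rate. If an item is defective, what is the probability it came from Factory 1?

Using Bayes' theorem:
P(F1) = 1/5, P(D|F1) = 1/50
P(F2) = 4/5, P(D|F2) = 1/20
P(D) = P(D|F1)P(F1) + P(D|F2)P(F2)
     = \frac{11}{250}
P(F1|D) = P(D|F1)P(F1) / P(D)
= \frac{1}{11}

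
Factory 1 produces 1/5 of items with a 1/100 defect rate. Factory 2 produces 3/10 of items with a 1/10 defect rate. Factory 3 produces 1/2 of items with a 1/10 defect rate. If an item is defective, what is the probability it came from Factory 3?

Using Bayes' theorem:
P(F1) = 1/5, P(D|F1) = 1/100
P(F2) = 3/10, P(D|F2) = 1/10
P(F3) = 1/2, P(D|F3) = 1/10
P(D) = P(D|F1)P(F1) + P(D|F2)P(F2) + P(D|F3)P(F3)
     = \frac{41}{500}
P(F3|D) = P(D|F3)P(F3) / P(D)
= \frac{25}{41}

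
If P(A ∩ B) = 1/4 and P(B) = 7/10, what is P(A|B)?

P(A|B) = P(A ∩ B) / P(B)
= (1/4) / (7/10)
= 5/14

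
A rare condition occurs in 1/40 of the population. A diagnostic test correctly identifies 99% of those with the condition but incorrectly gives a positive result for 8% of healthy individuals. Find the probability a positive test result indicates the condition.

Let D = the rare event, + = positive/flagged.
P(D) = 1/40
P(+|D) = 99/100
P(+|D') = 8/100 = 2/25
P(+) = P(+|D)P(D) + P(+|D')P(D')
     = \frac{99}{100} × \frac{1}{40} + \frac{2}{25} × \frac{39}{40}
     = \frac{411}{4000}
P(D|+) = P(+|D)P(D)/P(+) = \frac{33}{137}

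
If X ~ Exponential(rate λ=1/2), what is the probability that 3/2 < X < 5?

P(3/2 < X < 5) = ∫_{3/2}^{5} f(x) dx
where f(x) = \frac{e^{- \frac{x}{2}}}{2}
= - \frac{1}{e^{\frac{5}{2}}} + e^{- \frac{3}{4}}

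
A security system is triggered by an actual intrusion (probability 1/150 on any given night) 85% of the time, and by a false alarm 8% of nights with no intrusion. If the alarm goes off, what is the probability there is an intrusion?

Let D = the rare event, + = positive/flagged.
P(D) = 1/150
P(+|D) = 85/100 = 17/20
P(+|D') = 8/100 = 2/25
P(+) = P(+|D)P(D) + P(+|D')P(D')
     = \frac{17}{20} × \frac{1}{150} + \frac{2}{25} × \frac{149}{150}
     = \frac{1277}{15000}
P(D|+) = P(+|D)P(D)/P(+) = \frac{85}{1277}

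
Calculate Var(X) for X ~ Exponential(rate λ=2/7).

For X ~ Exponential(rate λ=2/7):
Var(X) = \frac{49}{4}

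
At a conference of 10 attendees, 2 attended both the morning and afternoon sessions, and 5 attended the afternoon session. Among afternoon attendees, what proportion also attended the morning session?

P(A ∩ B) = 2/10 = 1/5
P(B) = 5/10 = 1/2
P(A|B) = P(A ∩ B) / P(B) = (1/5) / (1/2) = 2/5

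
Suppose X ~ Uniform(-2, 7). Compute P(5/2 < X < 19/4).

P(5/2 < X < 19/4) = ∫_{5/2}^{19/4} f(x) dx
where f(x) = \frac{1}{9}
= \frac{1}{4}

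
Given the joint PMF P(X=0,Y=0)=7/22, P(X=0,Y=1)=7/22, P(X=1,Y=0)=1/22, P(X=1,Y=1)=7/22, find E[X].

First find marginal of X:
P(X=0) = 7/11
P(X=1) = 4/11
E[X] = 0 × 7/11 + 1 × 4/11 = 4/11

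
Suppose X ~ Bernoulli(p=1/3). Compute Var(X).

For X ~ Bernoulli(p=1/3):
Var(X) = \frac{2}{9}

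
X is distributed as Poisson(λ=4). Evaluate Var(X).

For X ~ Poisson(λ=4):
Var(X) = 4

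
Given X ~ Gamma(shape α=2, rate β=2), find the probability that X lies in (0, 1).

P(0 < X < 1) = ∫_{0}^{1} f(x) dx
where f(x) = 4 x e^{- 2 x}
= 1 - \frac{3}{e^{2}}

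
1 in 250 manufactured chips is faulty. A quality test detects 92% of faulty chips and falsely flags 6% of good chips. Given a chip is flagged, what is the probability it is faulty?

Let D = the rare event, + = positive/flagged.
P(D) = 1/250
P(+|D) = 92/100 = 23/25
P(+|D') = 6/100 = 3/50
P(+) = P(+|D)P(D) + P(+|D')P(D')
     = \frac{23}{25} × \frac{1}{250} + \frac{3}{50} × \frac{249}{250}
     = \frac{793}{12500}
P(D|+) = P(+|D)P(D)/P(+) = \frac{46}{793}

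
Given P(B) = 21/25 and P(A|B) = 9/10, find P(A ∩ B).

By definition, P(A|B) = P(A ∩ B) / P(B)
So P(A ∩ B) = P(A|B) × P(B)
= 9/10 × 21/25
= 189/250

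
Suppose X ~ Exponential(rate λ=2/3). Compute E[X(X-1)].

E[X(X-1)] = E[X² - X] = E[X²] - E[X]
E[X] = \frac{3}{2}
E[X²] = Var(X) + (E[X])² = \frac{9}{4} + (\frac{3}{2})² = \frac{9}{2}
E[X(X-1)] = \frac{9}{2} - \frac{3}{2} = 3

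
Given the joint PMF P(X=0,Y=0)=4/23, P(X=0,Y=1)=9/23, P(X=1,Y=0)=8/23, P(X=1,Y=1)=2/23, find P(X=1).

P(X=1) = P(X=1,Y=0) + P(X=1,Y=1)
= 8/23 + 2/23
= 10/23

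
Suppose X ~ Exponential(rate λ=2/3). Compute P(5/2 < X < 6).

P(5/2 < X < 6) = ∫_{5/2}^{6} f(x) dx
where f(x) = \frac{2 e^{- \frac{2 x}{3}}}{3}
= - \frac{1}{e^{4}} + e^{- \frac{5}{3}}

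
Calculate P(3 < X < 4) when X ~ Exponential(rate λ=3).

P(3 < X < 4) = ∫_{3}^{4} f(x) dx
where f(x) = 3 e^{- 3 x}
= - \frac{1 - e^{3}}{e^{12}}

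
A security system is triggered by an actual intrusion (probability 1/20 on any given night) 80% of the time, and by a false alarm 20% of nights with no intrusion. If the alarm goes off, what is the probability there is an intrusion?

Let D = the rare event, + = positive/flagged.
P(D) = 1/20
P(+|D) = 80/100 = 4/5
P(+|D') = 20/100 = 1/5
P(+) = P(+|D)P(D) + P(+|D')P(D')
     = \frac{4}{5} × \frac{1}{20} + \frac{1}{5} × \frac{19}{20}
     = \frac{23}{100}
P(D|+) = P(+|D)P(D)/P(+) = \frac{4}{23}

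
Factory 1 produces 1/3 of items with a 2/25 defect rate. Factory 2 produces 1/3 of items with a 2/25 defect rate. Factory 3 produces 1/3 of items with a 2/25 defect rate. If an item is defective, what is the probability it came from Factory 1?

Using Bayes' theorem:
P(F1) = 1/3, P(D|F1) = 2/25
P(F2) = 1/3, P(D|F2) = 2/25
P(F3) = 1/3, P(D|F3) = 2/25
P(D) = P(D|F1)P(F1) + P(D|F2)P(F2) + P(D|F3)P(F3)
     = \frac{2}{25}
P(F1|D) = P(D|F1)P(F1) / P(D)
= \frac{1}{3}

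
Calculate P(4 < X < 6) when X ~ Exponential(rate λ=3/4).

P(4 < X < 6) = ∫_{4}^{6} f(x) dx
where f(x) = \frac{3 e^{- \frac{3 x}{4}}}{4}
= - \frac{1}{e^{\frac{9}{2}}} + e^{-3}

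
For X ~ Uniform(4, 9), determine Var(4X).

For X ~ Uniform(4, 9):
Var(X) = \frac{25}{12}
Var(4X) = (4)² × Var(X) = 16 × \frac{25}{12} = \frac{100}{3}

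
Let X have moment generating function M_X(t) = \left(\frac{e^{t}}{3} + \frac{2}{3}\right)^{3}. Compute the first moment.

To find E[X], compute M^(1)(0):
M^(1)(t) = \left(\frac{e^{t}}{3} + \frac{2}{3}\right)^{2} e^{t}
M^(1)(0) = 1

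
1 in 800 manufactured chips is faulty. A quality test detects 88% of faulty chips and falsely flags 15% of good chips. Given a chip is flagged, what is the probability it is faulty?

Let D = the rare event, + = positive/flagged.
P(D) = 1/800
P(+|D) = 88/100 = 22/25
P(+|D') = 15/100 = 3/20
P(+) = P(+|D)P(D) + P(+|D')P(D')
     = \frac{22}{25} × \frac{1}{800} + \frac{3}{20} × \frac{799}{800}
     = \frac{12073}{80000}
P(D|+) = P(+|D)P(D)/P(+) = \frac{88}{12073}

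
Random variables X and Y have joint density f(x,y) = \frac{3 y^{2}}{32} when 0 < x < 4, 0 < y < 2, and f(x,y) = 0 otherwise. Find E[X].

f_X(x) = ∫_0^2 \frac{3 y^{2}}{32} dy = \frac{1}{4}
E[X] = ∫_0^4 x × (\frac{1}{4}) dx = 2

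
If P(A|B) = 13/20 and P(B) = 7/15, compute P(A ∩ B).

By definition, P(A|B) = P(A ∩ B) / P(B)
So P(A ∩ B) = P(A|B) × P(B)
= 13/20 × 7/15
= 91/300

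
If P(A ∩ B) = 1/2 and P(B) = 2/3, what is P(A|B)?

P(A|B) = P(A ∩ B) / P(B)
= (1/2) / (2/3)
= 3/4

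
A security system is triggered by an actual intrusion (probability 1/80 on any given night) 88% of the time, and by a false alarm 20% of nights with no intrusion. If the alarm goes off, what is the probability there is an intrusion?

Let D = the rare event, + = positive/flagged.
P(D) = 1/80
P(+|D) = 88/100 = 22/25
P(+|D') = 20/100 = 1/5
P(+) = P(+|D)P(D) + P(+|D')P(D')
     = \frac{22}{25} × \frac{1}{80} + \frac{1}{5} × \frac{79}{80}
     = \frac{417}{2000}
P(D|+) = P(+|D)P(D)/P(+) = \frac{22}{417}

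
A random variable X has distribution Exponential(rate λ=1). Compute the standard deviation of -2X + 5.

For X ~ Exponential(rate λ=1):
Var(X) = 1
SD(X) = √(Var(X)) = √(1) = 1
SD(-2X + 5) = |-2| × SD(X) = 2 × 1 = 2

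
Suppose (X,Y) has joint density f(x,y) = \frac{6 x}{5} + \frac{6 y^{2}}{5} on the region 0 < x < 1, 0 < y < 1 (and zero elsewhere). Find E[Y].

E[Y] = ∫_0^1 ∫_0^1 y × f(x,y) dx dy
= \frac{3}{5}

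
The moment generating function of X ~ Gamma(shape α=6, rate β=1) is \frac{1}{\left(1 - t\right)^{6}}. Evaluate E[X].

To find E[X], compute M^(1)(0):
M^(1)(t) = \frac{6}{\left(1 - t\right)^{7}}
M^(1)(0) = 6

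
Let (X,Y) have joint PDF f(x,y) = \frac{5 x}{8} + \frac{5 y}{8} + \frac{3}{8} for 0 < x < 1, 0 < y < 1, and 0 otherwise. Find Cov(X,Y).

E[XY] = ∫∫ xy × f(x,y) dx dy = \frac{29}{96}
E[X] = \frac{53}{96}
E[Y] = \frac{53}{96}
Cov(X,Y) = E[XY] - E[X]E[Y] = - \frac{25}{9216}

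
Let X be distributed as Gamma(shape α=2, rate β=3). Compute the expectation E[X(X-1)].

E[X(X-1)] = E[X² - X] = E[X²] - E[X]
E[X] = \frac{2}{3}
E[X²] = Var(X) + (E[X])² = \frac{2}{9} + (\frac{2}{3})² = \frac{2}{3}
E[X(X-1)] = \frac{2}{3} - \frac{2}{3} = 0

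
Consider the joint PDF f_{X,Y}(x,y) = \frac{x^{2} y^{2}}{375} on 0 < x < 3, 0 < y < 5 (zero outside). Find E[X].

f_X(x) = ∫_0^5 \frac{x^{2} y^{2}}{375} dy = \frac{x^{2}}{9}
E[X] = ∫_0^3 x × (\frac{x^{2}}{9}) dx = \frac{9}{4}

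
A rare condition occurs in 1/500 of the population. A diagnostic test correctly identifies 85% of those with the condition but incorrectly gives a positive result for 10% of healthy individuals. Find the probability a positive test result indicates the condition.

Let D = the rare event, + = positive/flagged.
P(D) = 1/500
P(+|D) = 85/100 = 17/20
P(+|D') = 10/100 = 1/10
P(+) = P(+|D)P(D) + P(+|D')P(D')
     = \frac{17}{20} × \frac{1}{500} + \frac{1}{10} × \frac{499}{500}
     = \frac{203}{2000}
P(D|+) = P(+|D)P(D)/P(+) = \frac{17}{1015}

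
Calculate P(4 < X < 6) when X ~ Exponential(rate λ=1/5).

P(4 < X < 6) = ∫_{4}^{6} f(x) dx
where f(x) = \frac{e^{- \frac{x}{5}}}{5}
= - \frac{1 - e^{\frac{2}{5}}}{e^{\frac{6}{5}}}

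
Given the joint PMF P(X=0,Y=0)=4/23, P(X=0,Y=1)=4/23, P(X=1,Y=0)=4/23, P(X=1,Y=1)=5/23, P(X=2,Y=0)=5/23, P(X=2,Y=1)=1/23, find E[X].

First find marginal of X:
P(X=0) = 8/23
P(X=1) = 9/23
P(X=2) = 6/23
E[X] = 0 × 8/23 + 1 × 9/23 + 2 × 6/23 = 21/23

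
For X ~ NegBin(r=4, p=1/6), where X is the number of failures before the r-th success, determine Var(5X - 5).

For X ~ NegBin(r=4, p=1/6), where X is the number of failures before the r-th success:
Var(X) = 120
Var(5X - 5) = (5)² × Var(X) = 25 × 120 = 3000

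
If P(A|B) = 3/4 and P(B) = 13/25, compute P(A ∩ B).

By definition, P(A|B) = P(A ∩ B) / P(B)
So P(A ∩ B) = P(A|B) × P(B)
= 3/4 × 13/25
= 39/100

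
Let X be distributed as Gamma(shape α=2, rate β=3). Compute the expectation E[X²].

Using the identity E[X²] = Var(X) + (E[X])²:
E[X] = \frac{2}{3}
Var(X) = \frac{2}{9}
E[X²] = \frac{2}{9} + (\frac{2}{3})²
= \frac{2}{3}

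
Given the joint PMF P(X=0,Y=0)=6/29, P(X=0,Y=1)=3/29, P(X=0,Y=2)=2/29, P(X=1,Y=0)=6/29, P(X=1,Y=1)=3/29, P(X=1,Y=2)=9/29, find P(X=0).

P(X=0) = P(X=0,Y=0) + P(X=0,Y=1) + P(X=0,Y=2)
= 6/29 + 3/29 + 2/29
= 11/29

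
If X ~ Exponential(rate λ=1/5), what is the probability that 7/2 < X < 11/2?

P(7/2 < X < 11/2) = ∫_{7/2}^{11/2} f(x) dx
where f(x) = \frac{e^{- \frac{x}{5}}}{5}
= - \frac{1 - e^{\frac{2}{5}}}{e^{\frac{11}{10}}}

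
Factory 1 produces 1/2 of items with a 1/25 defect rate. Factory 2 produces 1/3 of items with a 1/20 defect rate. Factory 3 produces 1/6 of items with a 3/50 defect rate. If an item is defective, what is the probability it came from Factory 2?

Using Bayes' theorem:
P(F1) = 1/2, P(D|F1) = 1/25
P(F2) = 1/3, P(D|F2) = 1/20
P(F3) = 1/6, P(D|F3) = 3/50
P(D) = P(D|F1)P(F1) + P(D|F2)P(F2) + P(D|F3)P(F3)
     = \frac{7}{150}
P(F2|D) = P(D|F2)P(F2) / P(D)
= \frac{5}{14}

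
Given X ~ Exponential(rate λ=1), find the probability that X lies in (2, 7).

P(2 < X < 7) = ∫_{2}^{7} f(x) dx
where f(x) = e^{- x}
= - \frac{1 - e^{5}}{e^{7}}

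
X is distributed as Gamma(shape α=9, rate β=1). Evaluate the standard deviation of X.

For X ~ Gamma(shape α=9, rate β=1):
Var(X) = 9
SD(X) = √(Var(X)) = √(9) = 3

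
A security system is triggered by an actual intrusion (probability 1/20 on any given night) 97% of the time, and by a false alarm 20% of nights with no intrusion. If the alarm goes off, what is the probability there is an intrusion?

Let D = the rare event, + = positive/flagged.
P(D) = 1/20
P(+|D) = 97/100
P(+|D') = 20/100 = 1/5
P(+) = P(+|D)P(D) + P(+|D')P(D')
     = \frac{97}{100} × \frac{1}{20} + \frac{1}{5} × \frac{19}{20}
     = \frac{477}{2000}
P(D|+) = P(+|D)P(D)/P(+) = \frac{97}{477}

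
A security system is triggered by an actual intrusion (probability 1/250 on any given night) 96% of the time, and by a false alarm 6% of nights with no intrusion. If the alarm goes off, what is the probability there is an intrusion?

Let D = the rare event, + = positive/flagged.
P(D) = 1/250
P(+|D) = 96/100 = 24/25
P(+|D') = 6/100 = 3/50
P(+) = P(+|D)P(D) + P(+|D')P(D')
     = \frac{24}{25} × \frac{1}{250} + \frac{3}{50} × \frac{249}{250}
     = \frac{159}{2500}
P(D|+) = P(+|D)P(D)/P(+) = \frac{16}{265}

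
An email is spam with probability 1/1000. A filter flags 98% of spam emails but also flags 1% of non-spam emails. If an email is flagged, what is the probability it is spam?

Let D = the rare event, + = positive/flagged.
P(D) = 1/1000
P(+|D) = 98/100 = 49/50
P(+|D') = 1/100
P(+) = P(+|D)P(D) + P(+|D')P(D')
     = \frac{49}{50} × \frac{1}{1000} + \frac{1}{100} × \frac{999}{1000}
     = \frac{1097}{100000}
P(D|+) = P(+|D)P(D)/P(+) = \frac{98}{1097}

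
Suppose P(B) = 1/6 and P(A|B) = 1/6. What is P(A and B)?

By definition, P(A|B) = P(A ∩ B) / P(B)
So P(A ∩ B) = P(A|B) × P(B)
= 1/6 × 1/6
= 1/36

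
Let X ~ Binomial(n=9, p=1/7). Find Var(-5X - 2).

For X ~ Binomial(n=9, p=1/7):
Var(X) = \frac{54}{49}
Var(-5X - 2) = (-5)² × Var(X) = 25 × \frac{54}{49} = \frac{1350}{49}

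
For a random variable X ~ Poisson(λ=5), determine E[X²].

Using the identity E[X²] = Var(X) + (E[X])²:
E[X] = 5
Var(X) = 5
E[X²] = 5 + (5)²
= 30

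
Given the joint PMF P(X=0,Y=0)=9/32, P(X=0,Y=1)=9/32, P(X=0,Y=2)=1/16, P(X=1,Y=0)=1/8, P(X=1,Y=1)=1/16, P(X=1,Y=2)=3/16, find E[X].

First find marginal of X:
P(X=0) = 5/8
P(X=1) = 3/8
E[X] = 0 × 5/8 + 1 × 3/8 = 3/8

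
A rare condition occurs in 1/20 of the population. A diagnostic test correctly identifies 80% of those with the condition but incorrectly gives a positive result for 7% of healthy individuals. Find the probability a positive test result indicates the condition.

Let D = the rare event, + = positive/flagged.
P(D) = 1/20
P(+|D) = 80/100 = 4/5
P(+|D') = 7/100
P(+) = P(+|D)P(D) + P(+|D')P(D')
     = \frac{4}{5} × \frac{1}{20} + \frac{7}{100} × \frac{19}{20}
     = \frac{213}{2000}
P(D|+) = P(+|D)P(D)/P(+) = \frac{80}{213}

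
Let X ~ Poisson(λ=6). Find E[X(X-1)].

E[X(X-1)] = E[X² - X] = E[X²] - E[X]
E[X] = 6
E[X²] = Var(X) + (E[X])² = 6 + (6)² = 42
E[X(X-1)] = 42 - 6 = 36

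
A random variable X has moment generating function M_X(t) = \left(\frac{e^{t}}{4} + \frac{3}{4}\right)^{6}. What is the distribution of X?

The MGF M(t) = \left(\frac{e^{t}}{4} + \frac{3}{4}\right)^{6} is the standard form for the Binomial distribution.
Comparing with the known MGF formula identifies: Binomial(n=6, p=1/4)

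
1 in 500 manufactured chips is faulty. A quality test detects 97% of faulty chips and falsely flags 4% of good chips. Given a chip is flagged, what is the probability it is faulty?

Let D = the rare event, + = positive/flagged.
P(D) = 1/500
P(+|D) = 97/100
P(+|D') = 4/100 = 1/25
P(+) = P(+|D)P(D) + P(+|D')P(D')
     = \frac{97}{100} × \frac{1}{500} + \frac{1}{25} × \frac{499}{500}
     = \frac{2093}{50000}
P(D|+) = P(+|D)P(D)/P(+) = \frac{97}{2093}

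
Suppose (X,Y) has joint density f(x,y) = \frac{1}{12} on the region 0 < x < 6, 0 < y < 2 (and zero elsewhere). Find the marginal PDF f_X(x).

f_X(x) = ∫_0^2 f(x,y) dy
= ∫_0^2 \frac{1}{12} dy
= \frac{1}{6} for 0 < x < 6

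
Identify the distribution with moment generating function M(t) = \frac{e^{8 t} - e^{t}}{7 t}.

The MGF M(t) = \frac{e^{8 t} - e^{t}}{7 t} is the standard form for the Uniform distribution.
Comparing with the known MGF formula identifies: Uniform(1, 8)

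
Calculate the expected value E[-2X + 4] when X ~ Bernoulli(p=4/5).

For X ~ Bernoulli(p=4/5):
E[X] = \frac{4}{5}
E[-2X + 4] = -2 × E[X] + 4 = \frac{12}{5}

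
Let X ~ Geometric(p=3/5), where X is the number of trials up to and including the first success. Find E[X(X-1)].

E[X(X-1)] = E[X² - X] = E[X²] - E[X]
E[X] = \frac{5}{3}
E[X²] = Var(X) + (E[X])² = \frac{10}{9} + (\frac{5}{3})² = \frac{35}{9}
E[X(X-1)] = \frac{35}{9} - \frac{5}{3} = \frac{20}{9}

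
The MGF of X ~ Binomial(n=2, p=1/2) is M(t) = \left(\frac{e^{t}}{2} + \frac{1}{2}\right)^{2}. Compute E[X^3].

To find E[X^3], compute M^(3)(0):
M^(1)(t) = \left(\frac{e^{t}}{2} + \frac{1}{2}\right) e^{t}
M^(2)(t) = \left(\frac{e^{t}}{2} + \frac{1}{2}\right) e^{t} + \frac{e^{2 t}}{2}
M^(3)(t) = \left(\frac{e^{t}}{2} + \frac{1}{2}\right) e^{t} + \frac{3 e^{2 t}}{2}
M^(3)(0) = \frac{5}{2}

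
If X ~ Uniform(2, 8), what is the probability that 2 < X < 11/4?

P(2 < X < 11/4) = ∫_{2}^{11/4} f(x) dx
where f(x) = \frac{1}{6}
= \frac{1}{8}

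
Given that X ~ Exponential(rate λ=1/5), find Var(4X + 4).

For X ~ Exponential(rate λ=1/5):
Var(X) = 25
Var(4X + 4) = (4)² × Var(X) = 16 × 25 = 400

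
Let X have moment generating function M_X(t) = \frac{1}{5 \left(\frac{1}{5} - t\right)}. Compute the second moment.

To find E[X^2], compute M^(2)(0):
M^(1)(t) = \frac{1}{5 \left(\frac{1}{5} - t\right)^{2}}
M^(2)(t) = \frac{2}{5 \left(\frac{1}{5} - t\right)^{3}}
M^(2)(0) = 50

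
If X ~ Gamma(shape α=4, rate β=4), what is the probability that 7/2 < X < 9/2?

P(7/2 < X < 9/2) = ∫_{7/2}^{9/2} f(x) dx
where f(x) = \frac{128 x^{3} e^{- 4 x}}{3}
= \frac{-3459 + 1711 e^{4}}{3 e^{18}}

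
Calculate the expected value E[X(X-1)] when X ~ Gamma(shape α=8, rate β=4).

E[X(X-1)] = E[X² - X] = E[X²] - E[X]
E[X] = 2
E[X²] = Var(X) + (E[X])² = \frac{1}{2} + (2)² = \frac{9}{2}
E[X(X-1)] = \frac{9}{2} - 2 = \frac{5}{2}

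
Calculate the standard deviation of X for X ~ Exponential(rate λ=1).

For X ~ Exponential(rate λ=1):
Var(X) = 1
SD(X) = √(Var(X)) = √(1) = 1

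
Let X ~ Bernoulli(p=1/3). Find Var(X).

For X ~ Bernoulli(p=1/3):
Var(X) = \frac{2}{9}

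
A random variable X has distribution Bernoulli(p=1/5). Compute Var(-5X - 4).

For X ~ Bernoulli(p=1/5):
Var(X) = \frac{4}{25}
Var(-5X - 4) = (-5)² × Var(X) = 25 × \frac{4}{25} = 4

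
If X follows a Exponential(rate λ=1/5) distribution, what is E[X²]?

Using the identity E[X²] = Var(X) + (E[X])²:
E[X] = 5
Var(X) = 25
E[X²] = 25 + (5)²
= 50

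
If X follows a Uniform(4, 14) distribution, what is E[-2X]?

For X ~ Uniform(4, 14):
E[X] = 9
E[-2X] = -2 × E[X] + 0 = -18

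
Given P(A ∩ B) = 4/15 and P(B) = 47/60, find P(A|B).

P(A|B) = P(A ∩ B) / P(B)
= (4/15) / (47/60)
= 16/47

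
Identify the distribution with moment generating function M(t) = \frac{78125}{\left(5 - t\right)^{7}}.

The MGF M(t) = \frac{78125}{\left(5 - t\right)^{7}} is the standard form for the Gamma distribution.
Comparing with the known MGF formula identifies: Gamma(shape α=7, rate β=5)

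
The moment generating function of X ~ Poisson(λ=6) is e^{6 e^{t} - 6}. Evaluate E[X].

To find E[X], compute M^(1)(0):
M^(1)(t) = 6 e^{t} e^{6 e^{t} - 6}
M^(1)(0) = 6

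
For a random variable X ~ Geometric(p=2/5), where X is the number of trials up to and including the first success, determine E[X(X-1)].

E[X(X-1)] = E[X² - X] = E[X²] - E[X]
E[X] = \frac{5}{2}
E[X²] = Var(X) + (E[X])² = \frac{15}{4} + (\frac{5}{2})² = 10
E[X(X-1)] = 10 - \frac{5}{2} = \frac{15}{2}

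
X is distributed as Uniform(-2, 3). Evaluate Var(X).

For X ~ Uniform(-2, 3):
Var(X) = \frac{25}{12}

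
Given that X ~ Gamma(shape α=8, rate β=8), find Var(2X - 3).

For X ~ Gamma(shape α=8, rate β=8):
Var(X) = \frac{1}{8}
Var(2X - 3) = (2)² × Var(X) = 4 × \frac{1}{8} = \frac{1}{2}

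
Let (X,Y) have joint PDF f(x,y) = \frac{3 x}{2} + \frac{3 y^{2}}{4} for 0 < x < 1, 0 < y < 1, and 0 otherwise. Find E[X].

E[X] = ∫_0^1 ∫_0^1 x × f(x,y) dy dx
= ∫_0^1 ∫_0^1 x × (\frac{3 x}{2} + \frac{3 y^{2}}{4}) dy dx
= \frac{5}{8}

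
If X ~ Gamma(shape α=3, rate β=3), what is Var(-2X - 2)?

For X ~ Gamma(shape α=3, rate β=3):
Var(X) = \frac{1}{3}
Var(-2X - 2) = (-2)² × Var(X) = 4 × \frac{1}{3} = \frac{4}{3}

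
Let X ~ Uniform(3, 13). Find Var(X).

For X ~ Uniform(3, 13):
Var(X) = \frac{25}{3}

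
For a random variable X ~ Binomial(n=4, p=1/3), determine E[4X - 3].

For X ~ Binomial(n=4, p=1/3):
E[X] = \frac{4}{3}
E[4X - 3] = 4 × E[X] - 3 = \frac{7}{3}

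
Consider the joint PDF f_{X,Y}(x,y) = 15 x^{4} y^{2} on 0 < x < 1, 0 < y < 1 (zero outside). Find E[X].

E[X] = ∫_0^1 ∫_0^1 x × f(x,y) dy dx
= ∫_0^1 ∫_0^1 x × (15 x^{4} y^{2}) dy dx
= \frac{5}{6}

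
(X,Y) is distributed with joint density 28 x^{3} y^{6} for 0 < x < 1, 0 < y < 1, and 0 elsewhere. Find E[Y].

E[Y] = ∫_0^1 ∫_0^1 y × f(x,y) dx dy
= \frac{7}{8}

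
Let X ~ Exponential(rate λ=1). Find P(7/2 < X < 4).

P(7/2 < X < 4) = ∫_{7/2}^{4} f(x) dx
where f(x) = e^{- x}
= - \frac{1}{e^{4}} + e^{- \frac{7}{2}}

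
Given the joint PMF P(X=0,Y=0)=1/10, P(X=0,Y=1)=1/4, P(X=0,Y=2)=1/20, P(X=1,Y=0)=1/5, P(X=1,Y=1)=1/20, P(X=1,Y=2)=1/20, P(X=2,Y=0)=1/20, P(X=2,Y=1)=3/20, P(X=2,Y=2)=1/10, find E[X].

First find marginal of X:
P(X=0) = 2/5
P(X=1) = 3/10
P(X=2) = 3/10
E[X] = 0 × 2/5 + 1 × 3/10 + 2 × 3/10 = 9/10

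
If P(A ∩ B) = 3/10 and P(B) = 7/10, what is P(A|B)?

P(A|B) = P(A ∩ B) / P(B)
= (3/10) / (7/10)
= 3/7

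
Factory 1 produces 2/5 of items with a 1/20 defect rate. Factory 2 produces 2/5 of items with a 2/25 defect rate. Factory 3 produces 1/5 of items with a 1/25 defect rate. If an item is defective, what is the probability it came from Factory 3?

Using Bayes' theorem:
P(F1) = 2/5, P(D|F1) = 1/20
P(F2) = 2/5, P(D|F2) = 2/25
P(F3) = 1/5, P(D|F3) = 1/25
P(D) = P(D|F1)P(F1) + P(D|F2)P(F2) + P(D|F3)P(F3)
     = \frac{3}{50}
P(F3|D) = P(D|F3)P(F3) / P(D)
= \frac{2}{15}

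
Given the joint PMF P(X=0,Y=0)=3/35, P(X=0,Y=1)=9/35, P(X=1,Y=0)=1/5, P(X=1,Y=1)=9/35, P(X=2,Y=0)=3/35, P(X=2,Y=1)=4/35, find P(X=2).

P(X=2) = P(X=2,Y=0) + P(X=2,Y=1)
= 3/35 + 4/35
= 1/5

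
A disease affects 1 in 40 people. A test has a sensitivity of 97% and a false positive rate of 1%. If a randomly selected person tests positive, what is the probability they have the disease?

Let D = the rare event, + = positive/flagged.
P(D) = 1/40
P(+|D) = 97/100
P(+|D') = 1/100
P(+) = P(+|D)P(D) + P(+|D')P(D')
     = \frac{97}{100} × \frac{1}{40} + \frac{1}{100} × \frac{39}{40}
     = \frac{17}{500}
P(D|+) = P(+|D)P(D)/P(+) = \frac{97}{136}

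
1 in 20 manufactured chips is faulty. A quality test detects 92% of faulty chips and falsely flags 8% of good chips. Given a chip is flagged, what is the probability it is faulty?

Let D = the rare event, + = positive/flagged.
P(D) = 1/20
P(+|D) = 92/100 = 23/25
P(+|D') = 8/100 = 2/25
P(+) = P(+|D)P(D) + P(+|D')P(D')
     = \frac{23}{25} × \frac{1}{20} + \frac{2}{25} × \frac{19}{20}
     = \frac{61}{500}
P(D|+) = P(+|D)P(D)/P(+) = \frac{23}{61}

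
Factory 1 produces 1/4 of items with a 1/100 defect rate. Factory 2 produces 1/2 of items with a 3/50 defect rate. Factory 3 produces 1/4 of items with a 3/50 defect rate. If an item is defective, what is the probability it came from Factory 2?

Using Bayes' theorem:
P(F1) = 1/4, P(D|F1) = 1/100
P(F2) = 1/2, P(D|F2) = 3/50
P(F3) = 1/4, P(D|F3) = 3/50
P(D) = P(D|F1)P(F1) + P(D|F2)P(F2) + P(D|F3)P(F3)
     = \frac{19}{400}
P(F2|D) = P(D|F2)P(F2) / P(D)
= \frac{12}{19}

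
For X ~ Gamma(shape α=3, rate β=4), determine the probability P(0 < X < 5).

P(0 < X < 5) = ∫_{0}^{5} f(x) dx
where f(x) = 32 x^{2} e^{- 4 x}
= 1 - \frac{221}{e^{20}}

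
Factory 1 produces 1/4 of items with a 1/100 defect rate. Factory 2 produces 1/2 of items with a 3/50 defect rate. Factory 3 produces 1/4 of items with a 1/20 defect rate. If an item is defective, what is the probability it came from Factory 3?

Using Bayes' theorem:
P(F1) = 1/4, P(D|F1) = 1/100
P(F2) = 1/2, P(D|F2) = 3/50
P(F3) = 1/4, P(D|F3) = 1/20
P(D) = P(D|F1)P(F1) + P(D|F2)P(F2) + P(D|F3)P(F3)
     = \frac{9}{200}
P(F3|D) = P(D|F3)P(F3) / P(D)
= \frac{5}{18}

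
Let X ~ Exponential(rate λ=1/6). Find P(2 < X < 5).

P(2 < X < 5) = ∫_{2}^{5} f(x) dx
where f(x) = \frac{e^{- \frac{x}{6}}}{6}
= - \frac{1}{e^{\frac{5}{6}}} + e^{- \frac{1}{3}}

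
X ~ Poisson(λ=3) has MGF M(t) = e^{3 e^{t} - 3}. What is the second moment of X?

To find E[X^2], compute M^(2)(0):
M^(1)(t) = 3 e^{t} e^{3 e^{t} - 3}
M^(2)(t) = 9 e^{2 t} e^{3 e^{t} - 3} + 3 e^{t} e^{3 e^{t} - 3}
M^(2)(0) = 12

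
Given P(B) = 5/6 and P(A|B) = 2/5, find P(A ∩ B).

By definition, P(A|B) = P(A ∩ B) / P(B)
So P(A ∩ B) = P(A|B) × P(B)
= 2/5 × 5/6
= 1/3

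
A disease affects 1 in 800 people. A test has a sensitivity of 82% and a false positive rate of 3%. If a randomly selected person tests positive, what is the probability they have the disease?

Let D = the rare event, + = positive/flagged.
P(D) = 1/800
P(+|D) = 82/100 = 41/50
P(+|D') = 3/100
P(+) = P(+|D)P(D) + P(+|D')P(D')
     = \frac{41}{50} × \frac{1}{800} + \frac{3}{100} × \frac{799}{800}
     = \frac{2479}{80000}
P(D|+) = P(+|D)P(D)/P(+) = \frac{82}{2479}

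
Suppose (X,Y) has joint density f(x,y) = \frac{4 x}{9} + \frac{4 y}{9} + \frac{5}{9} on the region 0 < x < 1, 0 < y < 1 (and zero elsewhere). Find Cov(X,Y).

E[XY] = ∫∫ xy × f(x,y) dx dy = \frac{31}{108}
E[X] = \frac{29}{54}
E[Y] = \frac{29}{54}
Cov(X,Y) = E[XY] - E[X]E[Y] = - \frac{1}{729}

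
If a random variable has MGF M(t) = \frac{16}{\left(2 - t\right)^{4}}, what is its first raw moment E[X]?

To find E[X], compute M^(1)(0):
M^(1)(t) = \frac{64}{\left(2 - t\right)^{5}}
M^(1)(0) = 2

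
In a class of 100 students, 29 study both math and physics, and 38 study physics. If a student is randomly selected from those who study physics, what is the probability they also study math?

P(A ∩ B) = 29/100
P(B) = 38/100 = 19/50
P(A|B) = P(A ∩ B) / P(B) = (29/100) / (19/50) = 29/38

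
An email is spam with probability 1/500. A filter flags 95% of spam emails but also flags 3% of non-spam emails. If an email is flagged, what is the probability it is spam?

Let D = the rare event, + = positive/flagged.
P(D) = 1/500
P(+|D) = 95/100 = 19/20
P(+|D') = 3/100
P(+) = P(+|D)P(D) + P(+|D')P(D')
     = \frac{19}{20} × \frac{1}{500} + \frac{3}{100} × \frac{499}{500}
     = \frac{199}{6250}
P(D|+) = P(+|D)P(D)/P(+) = \frac{95}{1592}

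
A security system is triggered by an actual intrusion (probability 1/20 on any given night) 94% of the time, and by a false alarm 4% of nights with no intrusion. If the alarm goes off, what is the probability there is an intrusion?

Let D = the rare event, + = positive/flagged.
P(D) = 1/20
P(+|D) = 94/100 = 47/50
P(+|D') = 4/100 = 1/25
P(+) = P(+|D)P(D) + P(+|D')P(D')
     = \frac{47}{50} × \frac{1}{20} + \frac{1}{25} × \frac{19}{20}
     = \frac{17}{200}
P(D|+) = P(+|D)P(D)/P(+) = \frac{47}{85}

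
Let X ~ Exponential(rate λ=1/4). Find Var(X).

For X ~ Exponential(rate λ=1/4):
Var(X) = 16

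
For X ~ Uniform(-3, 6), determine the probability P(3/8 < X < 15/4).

P(3/8 < X < 15/4) = ∫_{3/8}^{15/4} f(x) dx
where f(x) = \frac{1}{9}
= \frac{3}{8}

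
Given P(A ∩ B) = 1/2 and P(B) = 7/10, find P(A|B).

P(A|B) = P(A ∩ B) / P(B)
= (1/2) / (7/10)
= 5/7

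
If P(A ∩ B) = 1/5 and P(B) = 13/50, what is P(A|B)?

P(A|B) = P(A ∩ B) / P(B)
= (1/5) / (13/50)
= 10/13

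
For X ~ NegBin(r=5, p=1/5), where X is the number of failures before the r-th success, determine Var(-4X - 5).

For X ~ NegBin(r=5, p=1/5), where X is the number of failures before the r-th success:
Var(X) = 100
Var(-4X - 5) = (-4)² × Var(X) = 16 × 100 = 1600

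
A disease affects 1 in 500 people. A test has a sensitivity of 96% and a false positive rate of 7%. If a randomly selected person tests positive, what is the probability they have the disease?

Let D = the rare event, + = positive/flagged.
P(D) = 1/500
P(+|D) = 96/100 = 24/25
P(+|D') = 7/100
P(+) = P(+|D)P(D) + P(+|D')P(D')
     = \frac{24}{25} × \frac{1}{500} + \frac{7}{100} × \frac{499}{500}
     = \frac{3589}{50000}
P(D|+) = P(+|D)P(D)/P(+) = \frac{96}{3589}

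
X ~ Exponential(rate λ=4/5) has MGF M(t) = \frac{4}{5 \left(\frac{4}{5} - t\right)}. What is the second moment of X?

To find E[X^2], compute M^(2)(0):
M^(1)(t) = \frac{4}{5 \left(\frac{4}{5} - t\right)^{2}}
M^(2)(t) = \frac{8}{5 \left(\frac{4}{5} - t\right)^{3}}
M^(2)(0) = \frac{25}{8}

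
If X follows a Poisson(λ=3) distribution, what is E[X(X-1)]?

E[X(X-1)] = E[X² - X] = E[X²] - E[X]
E[X] = 3
E[X²] = Var(X) + (E[X])² = 3 + (3)² = 12
E[X(X-1)] = 12 - 3 = 9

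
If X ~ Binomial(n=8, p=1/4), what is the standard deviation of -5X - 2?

For X ~ Binomial(n=8, p=1/4):
Var(X) = \frac{3}{2}
SD(X) = √(Var(X)) = √(\frac{3}{2}) = \frac{\sqrt{6}}{2}
SD(-5X - 2) = |-5| × SD(X) = 5 × \frac{\sqrt{6}}{2} = \frac{5 \sqrt{6}}{2}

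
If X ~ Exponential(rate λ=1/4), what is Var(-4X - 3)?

For X ~ Exponential(rate λ=1/4):
Var(X) = 16
Var(-4X - 3) = (-4)² × Var(X) = 16 × 16 = 256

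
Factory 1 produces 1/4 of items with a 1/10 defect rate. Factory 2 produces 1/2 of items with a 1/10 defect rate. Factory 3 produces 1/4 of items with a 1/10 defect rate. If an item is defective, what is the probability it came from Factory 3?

Using Bayes' theorem:
P(F1) = 1/4, P(D|F1) = 1/10
P(F2) = 1/2, P(D|F2) = 1/10
P(F3) = 1/4, P(D|F3) = 1/10
P(D) = P(D|F1)P(F1) + P(D|F2)P(F2) + P(D|F3)P(F3)
     = \frac{1}{10}
P(F3|D) = P(D|F3)P(F3) / P(D)
= \frac{1}{4}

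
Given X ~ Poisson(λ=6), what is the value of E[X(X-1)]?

E[X(X-1)] = E[X² - X] = E[X²] - E[X]
E[X] = 6
E[X²] = Var(X) + (E[X])² = 6 + (6)² = 42
E[X(X-1)] = 42 - 6 = 36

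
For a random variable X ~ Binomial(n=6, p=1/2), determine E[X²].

Using the identity E[X²] = Var(X) + (E[X])²:
E[X] = 3
Var(X) = \frac{3}{2}
E[X²] = \frac{3}{2} + (3)²
= \frac{21}{2}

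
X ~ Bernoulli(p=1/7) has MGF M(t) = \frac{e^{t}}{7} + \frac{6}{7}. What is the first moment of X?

To find E[X], compute M^(1)(0):
M^(1)(t) = \frac{e^{t}}{7}
M^(1)(0) = \frac{1}{7}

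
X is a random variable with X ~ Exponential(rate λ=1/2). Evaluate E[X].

For X ~ Exponential(rate λ=1/2), the expected value is:
E[X] = 2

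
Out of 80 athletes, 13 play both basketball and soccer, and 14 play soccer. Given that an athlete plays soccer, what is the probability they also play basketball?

P(A ∩ B) = 13/80
P(B) = 14/80 = 7/40
P(A|B) = P(A ∩ B) / P(B) = (13/80) / (7/40) = 13/14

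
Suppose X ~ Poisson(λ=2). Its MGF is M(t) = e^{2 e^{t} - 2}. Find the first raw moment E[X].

To find E[X], compute M^(1)(0):
M^(1)(t) = 2 e^{t} e^{2 e^{t} - 2}
M^(1)(0) = 2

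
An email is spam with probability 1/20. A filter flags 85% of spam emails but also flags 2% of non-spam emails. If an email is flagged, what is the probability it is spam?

Let D = the rare event, + = positive/flagged.
P(D) = 1/20
P(+|D) = 85/100 = 17/20
P(+|D') = 2/100 = 1/50
P(+) = P(+|D)P(D) + P(+|D')P(D')
     = \frac{17}{20} × \frac{1}{20} + \frac{1}{50} × \frac{19}{20}
     = \frac{123}{2000}
P(D|+) = P(+|D)P(D)/P(+) = \frac{85}{123}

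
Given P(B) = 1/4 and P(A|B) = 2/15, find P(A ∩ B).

By definition, P(A|B) = P(A ∩ B) / P(B)
So P(A ∩ B) = P(A|B) × P(B)
= 2/15 × 1/4
= 1/30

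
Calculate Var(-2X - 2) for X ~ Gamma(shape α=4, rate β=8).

For X ~ Gamma(shape α=4, rate β=8):
Var(X) = \frac{1}{16}
Var(-2X - 2) = (-2)² × Var(X) = 4 × \frac{1}{16} = \frac{1}{4}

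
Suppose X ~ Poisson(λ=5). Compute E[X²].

Using the identity E[X²] = Var(X) + (E[X])²:
E[X] = 5
Var(X) = 5
E[X²] = 5 + (5)²
= 30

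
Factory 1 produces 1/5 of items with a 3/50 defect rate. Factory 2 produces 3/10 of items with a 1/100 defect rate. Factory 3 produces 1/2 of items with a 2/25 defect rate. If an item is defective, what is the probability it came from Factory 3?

Using Bayes' theorem:
P(F1) = 1/5, P(D|F1) = 3/50
P(F2) = 3/10, P(D|F2) = 1/100
P(F3) = 1/2, P(D|F3) = 2/25
P(D) = P(D|F1)P(F1) + P(D|F2)P(F2) + P(D|F3)P(F3)
     = \frac{11}{200}
P(F3|D) = P(D|F3)P(F3) / P(D)
= \frac{8}{11}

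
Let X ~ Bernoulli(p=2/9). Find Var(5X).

For X ~ Bernoulli(p=2/9):
Var(X) = \frac{14}{81}
Var(5X) = (5)² × Var(X) = 25 × \frac{14}{81} = \frac{350}{81}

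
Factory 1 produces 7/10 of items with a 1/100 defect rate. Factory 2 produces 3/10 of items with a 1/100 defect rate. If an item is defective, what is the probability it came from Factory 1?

Using Bayes' theorem:
P(F1) = 7/10, P(D|F1) = 1/100
P(F2) = 3/10, P(D|F2) = 1/100
P(D) = P(D|F1)P(F1) + P(D|F2)P(F2)
     = \frac{1}{100}
P(F1|D) = P(D|F1)P(F1) / P(D)
= \frac{7}{10}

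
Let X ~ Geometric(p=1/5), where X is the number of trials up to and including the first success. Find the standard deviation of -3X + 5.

For X ~ Geometric(p=1/5), where X is the number of trials up to and including the first success:
Var(X) = 20
SD(X) = √(Var(X)) = √(20) = 2 \sqrt{5}
SD(-3X + 5) = |-3| × SD(X) = 3 × 2 \sqrt{5} = 6 \sqrt{5}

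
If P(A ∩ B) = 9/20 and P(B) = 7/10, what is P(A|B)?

P(A|B) = P(A ∩ B) / P(B)
= (9/20) / (7/10)
= 9/14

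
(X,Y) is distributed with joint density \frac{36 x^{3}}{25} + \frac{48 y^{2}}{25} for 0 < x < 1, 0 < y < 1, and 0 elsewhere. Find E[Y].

E[Y] = ∫_0^1 ∫_0^1 y × f(x,y) dx dy
= \frac{33}{50}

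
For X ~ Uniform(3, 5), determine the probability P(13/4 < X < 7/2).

P(13/4 < X < 7/2) = ∫_{13/4}^{7/2} f(x) dx
where f(x) = \frac{1}{2}
= \frac{1}{8}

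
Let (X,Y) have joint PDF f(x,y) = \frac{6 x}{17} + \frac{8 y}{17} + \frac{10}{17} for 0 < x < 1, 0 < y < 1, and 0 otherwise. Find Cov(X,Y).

E[XY] = ∫∫ xy × f(x,y) dx dy = \frac{29}{102}
E[X] = \frac{9}{17}
E[Y] = \frac{55}{102}
Cov(X,Y) = E[XY] - E[X]E[Y] = - \frac{1}{867}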